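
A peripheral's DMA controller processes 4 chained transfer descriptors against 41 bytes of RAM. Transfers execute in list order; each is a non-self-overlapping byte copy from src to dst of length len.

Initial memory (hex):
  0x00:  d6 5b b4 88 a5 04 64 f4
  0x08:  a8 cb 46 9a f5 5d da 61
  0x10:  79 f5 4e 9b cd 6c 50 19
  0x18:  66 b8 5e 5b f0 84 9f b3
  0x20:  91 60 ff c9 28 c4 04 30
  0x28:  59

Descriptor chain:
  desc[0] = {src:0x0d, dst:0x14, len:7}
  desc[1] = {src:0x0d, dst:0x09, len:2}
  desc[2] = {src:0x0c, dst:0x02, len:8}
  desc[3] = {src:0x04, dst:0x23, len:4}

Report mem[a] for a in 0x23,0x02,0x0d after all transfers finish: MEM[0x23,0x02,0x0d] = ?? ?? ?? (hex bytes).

MEM[0x23,0x02,0x0d] = da f5 5d

D0: mem[0x14..0x1a] <- [5d da 61 79 f5 4e 9b]
D1: mem[0x09..0x0a] <- [5d da]
D2: mem[0x02..0x09] <- [f5 5d da 61 79 f5 4e 9b]
D3: mem[0x23..0x26] <- [da 61 79 f5]
query mem[0x23]=0xda, mem[0x02]=0xf5, mem[0x0d]=0x5d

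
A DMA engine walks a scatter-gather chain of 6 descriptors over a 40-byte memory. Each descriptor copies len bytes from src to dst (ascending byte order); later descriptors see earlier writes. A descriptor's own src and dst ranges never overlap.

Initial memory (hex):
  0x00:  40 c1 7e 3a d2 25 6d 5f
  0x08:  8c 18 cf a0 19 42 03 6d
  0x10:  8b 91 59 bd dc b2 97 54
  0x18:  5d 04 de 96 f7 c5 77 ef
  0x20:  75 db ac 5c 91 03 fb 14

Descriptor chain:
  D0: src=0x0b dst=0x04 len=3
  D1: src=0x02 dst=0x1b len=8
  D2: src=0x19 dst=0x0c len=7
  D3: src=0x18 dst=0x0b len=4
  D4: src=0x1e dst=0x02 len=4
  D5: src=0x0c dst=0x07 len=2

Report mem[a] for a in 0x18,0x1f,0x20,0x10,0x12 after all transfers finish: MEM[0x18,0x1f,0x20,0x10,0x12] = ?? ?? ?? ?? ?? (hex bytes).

MEM[0x18,0x1f,0x20,0x10,0x12] = 5d 42 5f a0 42

[0] 0x0b->0x04 len=3 : a0 19 42
[1] 0x02->0x1b len=8 : 7e 3a a0 19 42 5f 8c 18
[2] 0x19->0x0c len=7 : 04 de 7e 3a a0 19 42
[3] 0x18->0x0b len=4 : 5d 04 de 7e
[4] 0x1e->0x02 len=4 : 19 42 5f 8c
[5] 0x0c->0x07 len=2 : 04 de
query mem[0x18]=0x5d, mem[0x1f]=0x42, mem[0x20]=0x5f, mem[0x10]=0xa0, mem[0x12]=0x42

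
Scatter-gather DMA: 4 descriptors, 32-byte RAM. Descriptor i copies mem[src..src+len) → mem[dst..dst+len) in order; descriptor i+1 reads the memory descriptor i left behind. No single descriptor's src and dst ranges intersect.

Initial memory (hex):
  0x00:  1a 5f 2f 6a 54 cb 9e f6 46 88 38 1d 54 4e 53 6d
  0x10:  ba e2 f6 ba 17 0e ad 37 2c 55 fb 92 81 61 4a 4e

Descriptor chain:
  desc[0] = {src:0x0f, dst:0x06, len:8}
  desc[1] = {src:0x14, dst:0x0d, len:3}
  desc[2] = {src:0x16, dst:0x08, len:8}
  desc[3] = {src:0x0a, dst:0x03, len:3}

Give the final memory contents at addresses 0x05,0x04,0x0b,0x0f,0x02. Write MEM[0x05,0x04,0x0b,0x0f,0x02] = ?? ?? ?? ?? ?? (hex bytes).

[0] 0x0f->0x06 len=8 : 6d ba e2 f6 ba 17 0e ad
[1] 0x14->0x0d len=3 : 17 0e ad
[2] 0x16->0x08 len=8 : ad 37 2c 55 fb 92 81 61
[3] 0x0a->0x03 len=3 : 2c 55 fb
query mem[0x05]=0xfb, mem[0x04]=0x55, mem[0x0b]=0x55, mem[0x0f]=0x61, mem[0x02]=0x2f

MEM[0x05,0x04,0x0b,0x0f,0x02] = fb 55 55 61 2f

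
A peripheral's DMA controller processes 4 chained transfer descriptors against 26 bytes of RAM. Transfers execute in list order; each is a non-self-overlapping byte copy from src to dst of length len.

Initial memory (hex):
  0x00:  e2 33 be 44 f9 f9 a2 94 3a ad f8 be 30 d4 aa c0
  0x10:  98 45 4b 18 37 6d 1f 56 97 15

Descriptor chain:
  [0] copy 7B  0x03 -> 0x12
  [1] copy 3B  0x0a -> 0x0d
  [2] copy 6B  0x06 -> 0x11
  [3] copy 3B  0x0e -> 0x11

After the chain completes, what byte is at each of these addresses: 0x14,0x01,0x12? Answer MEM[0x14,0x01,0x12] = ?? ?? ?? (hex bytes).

MEM[0x14,0x01,0x12] = ad 33 30

D0: mem[0x12..0x18] <- [44 f9 f9 a2 94 3a ad]
D1: mem[0x0d..0x0f] <- [f8 be 30]
D2: mem[0x11..0x16] <- [a2 94 3a ad f8 be]
D3: mem[0x11..0x13] <- [be 30 98]
query mem[0x14]=0xad, mem[0x01]=0x33, mem[0x12]=0x30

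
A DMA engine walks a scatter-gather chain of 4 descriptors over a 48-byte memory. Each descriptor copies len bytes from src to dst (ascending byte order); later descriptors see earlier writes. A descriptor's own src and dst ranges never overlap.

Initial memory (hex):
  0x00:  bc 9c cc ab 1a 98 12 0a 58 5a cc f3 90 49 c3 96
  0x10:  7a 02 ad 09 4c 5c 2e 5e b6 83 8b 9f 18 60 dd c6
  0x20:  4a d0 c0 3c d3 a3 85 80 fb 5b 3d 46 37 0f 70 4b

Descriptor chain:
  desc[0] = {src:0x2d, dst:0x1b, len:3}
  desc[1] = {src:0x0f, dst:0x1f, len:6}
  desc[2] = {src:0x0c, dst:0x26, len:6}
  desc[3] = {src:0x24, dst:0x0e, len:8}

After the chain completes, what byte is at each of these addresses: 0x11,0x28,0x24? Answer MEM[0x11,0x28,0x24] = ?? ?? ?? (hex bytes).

D0: mem[0x1b..0x1d] <- [0f 70 4b]
D1: mem[0x1f..0x24] <- [96 7a 02 ad 09 4c]
D2: mem[0x26..0x2b] <- [90 49 c3 96 7a 02]
D3: mem[0x0e..0x15] <- [4c a3 90 49 c3 96 7a 02]
query mem[0x11]=0x49, mem[0x28]=0xc3, mem[0x24]=0x4c

MEM[0x11,0x28,0x24] = 49 c3 4c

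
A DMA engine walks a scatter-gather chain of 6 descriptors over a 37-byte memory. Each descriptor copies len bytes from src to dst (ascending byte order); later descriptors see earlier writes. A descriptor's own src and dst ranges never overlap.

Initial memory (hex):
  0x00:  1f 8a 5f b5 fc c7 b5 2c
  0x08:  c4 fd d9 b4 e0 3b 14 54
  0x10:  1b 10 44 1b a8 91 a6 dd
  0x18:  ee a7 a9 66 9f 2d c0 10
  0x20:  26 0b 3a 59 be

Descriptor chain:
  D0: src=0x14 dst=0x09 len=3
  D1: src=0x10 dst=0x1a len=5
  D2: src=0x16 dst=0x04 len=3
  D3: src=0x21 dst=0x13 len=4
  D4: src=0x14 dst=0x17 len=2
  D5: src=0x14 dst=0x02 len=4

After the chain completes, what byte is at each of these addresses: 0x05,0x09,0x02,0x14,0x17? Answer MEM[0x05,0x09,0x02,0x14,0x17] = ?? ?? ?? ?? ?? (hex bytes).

MEM[0x05,0x09,0x02,0x14,0x17] = 3a a8 3a 3a 3a

#0 dst[0x09+3] := {0xa8,0x91,0xa6}
#1 dst[0x1a+5] := {0x1b,0x10,0x44,0x1b,0xa8}
#2 dst[0x04+3] := {0xa6,0xdd,0xee}
#3 dst[0x13+4] := {0x0b,0x3a,0x59,0xbe}
#4 dst[0x17+2] := {0x3a,0x59}
#5 dst[0x02+4] := {0x3a,0x59,0xbe,0x3a}
query mem[0x05]=0x3a, mem[0x09]=0xa8, mem[0x02]=0x3a, mem[0x14]=0x3a, mem[0x17]=0x3a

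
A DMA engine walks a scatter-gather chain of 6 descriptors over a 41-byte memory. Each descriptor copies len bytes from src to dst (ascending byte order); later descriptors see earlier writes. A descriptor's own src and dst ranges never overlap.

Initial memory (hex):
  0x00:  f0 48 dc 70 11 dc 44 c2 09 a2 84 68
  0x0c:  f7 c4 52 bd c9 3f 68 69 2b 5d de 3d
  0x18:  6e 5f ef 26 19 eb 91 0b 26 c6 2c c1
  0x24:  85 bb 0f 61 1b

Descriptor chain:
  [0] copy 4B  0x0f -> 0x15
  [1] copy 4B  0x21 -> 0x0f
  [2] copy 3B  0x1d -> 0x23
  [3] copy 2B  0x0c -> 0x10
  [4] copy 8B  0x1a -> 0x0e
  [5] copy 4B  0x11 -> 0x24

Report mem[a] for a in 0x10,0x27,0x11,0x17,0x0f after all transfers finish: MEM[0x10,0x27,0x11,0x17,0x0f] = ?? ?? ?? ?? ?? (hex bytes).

[0] 0x0f->0x15 len=4 : bd c9 3f 68
[1] 0x21->0x0f len=4 : c6 2c c1 85
[2] 0x1d->0x23 len=3 : eb 91 0b
[3] 0x0c->0x10 len=2 : f7 c4
[4] 0x1a->0x0e len=8 : ef 26 19 eb 91 0b 26 c6
[5] 0x11->0x24 len=4 : eb 91 0b 26
query mem[0x10]=0x19, mem[0x27]=0x26, mem[0x11]=0xeb, mem[0x17]=0x3f, mem[0x0f]=0x26

MEM[0x10,0x27,0x11,0x17,0x0f] = 19 26 eb 3f 26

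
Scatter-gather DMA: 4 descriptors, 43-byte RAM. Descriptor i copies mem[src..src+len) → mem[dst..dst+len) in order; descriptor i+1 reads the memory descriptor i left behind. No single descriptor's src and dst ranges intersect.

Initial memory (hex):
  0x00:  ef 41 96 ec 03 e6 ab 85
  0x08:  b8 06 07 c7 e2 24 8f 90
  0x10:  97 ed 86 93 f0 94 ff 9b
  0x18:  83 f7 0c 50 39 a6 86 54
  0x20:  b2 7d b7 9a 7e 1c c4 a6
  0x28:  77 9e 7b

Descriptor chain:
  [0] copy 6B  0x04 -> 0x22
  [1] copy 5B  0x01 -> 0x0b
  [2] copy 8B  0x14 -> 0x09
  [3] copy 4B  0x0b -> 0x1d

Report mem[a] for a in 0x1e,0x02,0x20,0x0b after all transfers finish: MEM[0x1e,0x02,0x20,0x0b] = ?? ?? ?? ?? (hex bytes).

D0: mem[0x22..0x27] <- [03 e6 ab 85 b8 06]
D1: mem[0x0b..0x0f] <- [41 96 ec 03 e6]
D2: mem[0x09..0x10] <- [f0 94 ff 9b 83 f7 0c 50]
D3: mem[0x1d..0x20] <- [ff 9b 83 f7]
query mem[0x1e]=0x9b, mem[0x02]=0x96, mem[0x20]=0xf7, mem[0x0b]=0xff

MEM[0x1e,0x02,0x20,0x0b] = 9b 96 f7 ff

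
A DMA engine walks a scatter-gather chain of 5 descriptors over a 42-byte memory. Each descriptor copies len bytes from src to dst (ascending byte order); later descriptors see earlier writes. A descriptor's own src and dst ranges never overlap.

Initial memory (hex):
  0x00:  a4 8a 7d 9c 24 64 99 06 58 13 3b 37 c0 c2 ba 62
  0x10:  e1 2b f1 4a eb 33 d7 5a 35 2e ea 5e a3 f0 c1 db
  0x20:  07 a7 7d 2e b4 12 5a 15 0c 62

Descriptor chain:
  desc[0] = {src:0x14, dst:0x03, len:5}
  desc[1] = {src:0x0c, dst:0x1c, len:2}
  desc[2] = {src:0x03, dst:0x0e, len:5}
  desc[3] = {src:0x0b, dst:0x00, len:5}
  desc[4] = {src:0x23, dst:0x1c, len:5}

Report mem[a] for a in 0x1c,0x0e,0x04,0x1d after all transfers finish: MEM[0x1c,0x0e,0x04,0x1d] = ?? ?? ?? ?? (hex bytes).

MEM[0x1c,0x0e,0x04,0x1d] = 2e eb 33 b4

D0: mem[0x03..0x07] <- [eb 33 d7 5a 35]
D1: mem[0x1c..0x1d] <- [c0 c2]
D2: mem[0x0e..0x12] <- [eb 33 d7 5a 35]
D3: mem[0x00..0x04] <- [37 c0 c2 eb 33]
D4: mem[0x1c..0x20] <- [2e b4 12 5a 15]
query mem[0x1c]=0x2e, mem[0x0e]=0xeb, mem[0x04]=0x33, mem[0x1d]=0xb4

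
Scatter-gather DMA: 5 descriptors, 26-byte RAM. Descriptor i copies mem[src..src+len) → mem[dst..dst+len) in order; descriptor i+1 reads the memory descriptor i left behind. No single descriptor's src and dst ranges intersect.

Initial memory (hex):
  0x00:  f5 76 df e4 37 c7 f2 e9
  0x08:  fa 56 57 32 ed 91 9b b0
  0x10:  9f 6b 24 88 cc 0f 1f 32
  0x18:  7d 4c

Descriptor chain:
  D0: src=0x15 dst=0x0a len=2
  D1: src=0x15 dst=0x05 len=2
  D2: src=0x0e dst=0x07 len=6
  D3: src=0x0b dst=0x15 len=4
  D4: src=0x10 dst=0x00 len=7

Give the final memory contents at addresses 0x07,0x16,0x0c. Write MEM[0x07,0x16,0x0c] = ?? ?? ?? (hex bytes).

[0] 0x15->0x0a len=2 : 0f 1f
[1] 0x15->0x05 len=2 : 0f 1f
[2] 0x0e->0x07 len=6 : 9b b0 9f 6b 24 88
[3] 0x0b->0x15 len=4 : 24 88 91 9b
[4] 0x10->0x00 len=7 : 9f 6b 24 88 cc 24 88
query mem[0x07]=0x9b, mem[0x16]=0x88, mem[0x0c]=0x88

MEM[0x07,0x16,0x0c] = 9b 88 88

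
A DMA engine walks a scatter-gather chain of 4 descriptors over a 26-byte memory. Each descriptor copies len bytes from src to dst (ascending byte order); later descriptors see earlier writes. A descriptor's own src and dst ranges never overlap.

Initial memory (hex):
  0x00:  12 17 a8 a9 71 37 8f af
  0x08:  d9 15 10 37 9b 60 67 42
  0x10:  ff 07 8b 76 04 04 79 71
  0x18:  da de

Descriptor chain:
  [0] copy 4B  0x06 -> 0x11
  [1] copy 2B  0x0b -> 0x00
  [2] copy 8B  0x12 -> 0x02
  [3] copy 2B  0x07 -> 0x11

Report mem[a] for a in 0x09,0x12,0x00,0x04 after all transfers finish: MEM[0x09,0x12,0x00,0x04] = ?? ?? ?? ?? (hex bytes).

  after D0: wrote 4B at 0x11 = 8fafd915
  after D1: wrote 2B at 0x00 = 379b
  after D2: wrote 8B at 0x02 = afd915047971dade
  after D3: wrote 2B at 0x11 = 71da
query mem[0x09]=0xde, mem[0x12]=0xda, mem[0x00]=0x37, mem[0x04]=0x15

MEM[0x09,0x12,0x00,0x04] = de da 37 15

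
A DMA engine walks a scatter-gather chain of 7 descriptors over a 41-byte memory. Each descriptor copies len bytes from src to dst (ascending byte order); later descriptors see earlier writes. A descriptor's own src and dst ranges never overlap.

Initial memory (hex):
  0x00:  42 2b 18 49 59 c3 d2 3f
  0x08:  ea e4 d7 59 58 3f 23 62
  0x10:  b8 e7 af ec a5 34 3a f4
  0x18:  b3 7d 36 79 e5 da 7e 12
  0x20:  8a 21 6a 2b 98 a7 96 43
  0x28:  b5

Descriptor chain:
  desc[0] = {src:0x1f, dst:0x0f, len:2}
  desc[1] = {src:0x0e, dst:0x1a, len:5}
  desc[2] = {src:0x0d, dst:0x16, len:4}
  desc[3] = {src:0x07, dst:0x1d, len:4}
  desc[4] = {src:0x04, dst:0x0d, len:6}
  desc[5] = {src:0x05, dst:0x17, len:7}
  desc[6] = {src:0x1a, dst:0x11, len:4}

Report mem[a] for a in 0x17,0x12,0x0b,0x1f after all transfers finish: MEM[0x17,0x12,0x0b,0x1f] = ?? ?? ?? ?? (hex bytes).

[0] 0x1f->0x0f len=2 : 12 8a
[1] 0x0e->0x1a len=5 : 23 12 8a e7 af
[2] 0x0d->0x16 len=4 : 3f 23 12 8a
[3] 0x07->0x1d len=4 : 3f ea e4 d7
[4] 0x04->0x0d len=6 : 59 c3 d2 3f ea e4
[5] 0x05->0x17 len=7 : c3 d2 3f ea e4 d7 59
[6] 0x1a->0x11 len=4 : ea e4 d7 59
query mem[0x17]=0xc3, mem[0x12]=0xe4, mem[0x0b]=0x59, mem[0x1f]=0xe4

MEM[0x17,0x12,0x0b,0x1f] = c3 e4 59 e4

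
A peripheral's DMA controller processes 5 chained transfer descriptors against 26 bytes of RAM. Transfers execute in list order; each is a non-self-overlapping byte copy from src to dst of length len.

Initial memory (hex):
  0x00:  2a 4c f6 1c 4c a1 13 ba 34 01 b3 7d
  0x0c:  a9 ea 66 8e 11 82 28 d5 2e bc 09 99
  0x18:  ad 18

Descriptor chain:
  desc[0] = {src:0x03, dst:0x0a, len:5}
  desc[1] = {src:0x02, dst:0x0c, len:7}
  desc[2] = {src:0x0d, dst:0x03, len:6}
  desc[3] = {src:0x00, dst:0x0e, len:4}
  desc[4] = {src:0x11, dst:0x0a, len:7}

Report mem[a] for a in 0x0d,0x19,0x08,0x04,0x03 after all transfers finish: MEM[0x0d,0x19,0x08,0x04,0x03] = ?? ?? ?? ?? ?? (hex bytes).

  after D0: wrote 5B at 0x0a = 1c4ca113ba
  after D1: wrote 7B at 0x0c = f61c4ca113ba34
  after D2: wrote 6B at 0x03 = 1c4ca113ba34
  after D3: wrote 4B at 0x0e = 2a4cf61c
  after D4: wrote 7B at 0x0a = 1c34d52ebc0999
query mem[0x0d]=0x2e, mem[0x19]=0x18, mem[0x08]=0x34, mem[0x04]=0x4c, mem[0x03]=0x1c

MEM[0x0d,0x19,0x08,0x04,0x03] = 2e 18 34 4c 1c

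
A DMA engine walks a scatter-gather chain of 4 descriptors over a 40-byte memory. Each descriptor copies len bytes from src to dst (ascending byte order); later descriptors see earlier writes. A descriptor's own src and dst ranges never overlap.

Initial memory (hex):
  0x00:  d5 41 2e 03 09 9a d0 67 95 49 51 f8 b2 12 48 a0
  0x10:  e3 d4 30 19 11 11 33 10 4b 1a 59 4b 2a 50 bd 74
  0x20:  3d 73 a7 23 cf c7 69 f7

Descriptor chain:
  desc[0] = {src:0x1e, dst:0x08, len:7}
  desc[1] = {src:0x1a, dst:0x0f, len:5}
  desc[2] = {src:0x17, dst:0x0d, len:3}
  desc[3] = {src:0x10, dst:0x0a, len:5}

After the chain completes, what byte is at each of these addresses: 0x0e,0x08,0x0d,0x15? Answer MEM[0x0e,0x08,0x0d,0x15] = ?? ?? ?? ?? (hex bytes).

MEM[0x0e,0x08,0x0d,0x15] = 11 bd bd 11

D0: mem[0x08..0x0e] <- [bd 74 3d 73 a7 23 cf]
D1: mem[0x0f..0x13] <- [59 4b 2a 50 bd]
D2: mem[0x0d..0x0f] <- [10 4b 1a]
D3: mem[0x0a..0x0e] <- [4b 2a 50 bd 11]
query mem[0x0e]=0x11, mem[0x08]=0xbd, mem[0x0d]=0xbd, mem[0x15]=0x11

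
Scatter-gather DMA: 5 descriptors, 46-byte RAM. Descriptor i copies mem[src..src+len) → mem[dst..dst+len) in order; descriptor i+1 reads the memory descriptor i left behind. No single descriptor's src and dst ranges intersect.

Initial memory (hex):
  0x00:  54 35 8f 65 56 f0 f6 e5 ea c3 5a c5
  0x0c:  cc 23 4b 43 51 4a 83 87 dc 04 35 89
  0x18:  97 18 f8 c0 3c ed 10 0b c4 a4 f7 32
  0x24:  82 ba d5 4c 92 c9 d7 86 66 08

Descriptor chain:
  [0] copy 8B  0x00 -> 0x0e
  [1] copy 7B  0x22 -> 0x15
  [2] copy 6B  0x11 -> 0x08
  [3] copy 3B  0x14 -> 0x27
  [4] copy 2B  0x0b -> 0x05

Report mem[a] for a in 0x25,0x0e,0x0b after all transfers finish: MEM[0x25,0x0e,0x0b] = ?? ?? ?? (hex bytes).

D0: mem[0x0e..0x15] <- [54 35 8f 65 56 f0 f6 e5]
D1: mem[0x15..0x1b] <- [f7 32 82 ba d5 4c 92]
D2: mem[0x08..0x0d] <- [65 56 f0 f6 f7 32]
D3: mem[0x27..0x29] <- [f6 f7 32]
D4: mem[0x05..0x06] <- [f6 f7]
query mem[0x25]=0xba, mem[0x0e]=0x54, mem[0x0b]=0xf6

MEM[0x25,0x0e,0x0b] = ba 54 f6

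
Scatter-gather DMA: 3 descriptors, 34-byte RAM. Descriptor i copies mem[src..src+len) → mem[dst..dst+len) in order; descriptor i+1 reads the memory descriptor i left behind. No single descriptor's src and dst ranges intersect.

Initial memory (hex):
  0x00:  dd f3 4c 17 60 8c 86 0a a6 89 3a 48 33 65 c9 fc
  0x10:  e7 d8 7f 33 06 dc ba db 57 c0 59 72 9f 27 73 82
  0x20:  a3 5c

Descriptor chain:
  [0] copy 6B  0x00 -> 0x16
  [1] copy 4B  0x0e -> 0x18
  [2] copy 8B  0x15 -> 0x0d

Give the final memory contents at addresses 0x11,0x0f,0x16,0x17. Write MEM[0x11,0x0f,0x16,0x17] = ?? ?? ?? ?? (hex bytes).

  after D0: wrote 6B at 0x16 = ddf34c17608c
  after D1: wrote 4B at 0x18 = c9fce7d8
  after D2: wrote 8B at 0x0d = dcddf3c9fce7d89f
query mem[0x11]=0xfc, mem[0x0f]=0xf3, mem[0x16]=0xdd, mem[0x17]=0xf3

MEM[0x11,0x0f,0x16,0x17] = fc f3 dd f3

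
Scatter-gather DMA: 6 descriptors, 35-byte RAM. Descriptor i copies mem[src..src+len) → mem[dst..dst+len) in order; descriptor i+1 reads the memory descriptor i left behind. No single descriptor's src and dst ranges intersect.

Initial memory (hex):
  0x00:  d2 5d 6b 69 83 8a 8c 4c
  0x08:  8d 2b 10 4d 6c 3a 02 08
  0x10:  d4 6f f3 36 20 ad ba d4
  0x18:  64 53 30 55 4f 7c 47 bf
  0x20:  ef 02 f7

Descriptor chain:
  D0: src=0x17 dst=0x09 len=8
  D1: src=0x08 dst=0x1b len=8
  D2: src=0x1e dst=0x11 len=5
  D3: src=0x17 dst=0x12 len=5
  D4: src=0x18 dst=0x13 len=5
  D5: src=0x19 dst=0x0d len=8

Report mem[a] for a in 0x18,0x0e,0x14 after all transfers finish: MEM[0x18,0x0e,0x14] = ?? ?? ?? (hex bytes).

MEM[0x18,0x0e,0x14] = 64 30 55

#0 dst[0x09+8] := {0xd4,0x64,0x53,0x30,0x55,0x4f,0x7c,0x47}
#1 dst[0x1b+8] := {0x8d,0xd4,0x64,0x53,0x30,0x55,0x4f,0x7c}
#2 dst[0x11+5] := {0x53,0x30,0x55,0x4f,0x7c}
#3 dst[0x12+5] := {0xd4,0x64,0x53,0x30,0x8d}
#4 dst[0x13+5] := {0x64,0x53,0x30,0x8d,0xd4}
#5 dst[0x0d+8] := {0x53,0x30,0x8d,0xd4,0x64,0x53,0x30,0x55}
query mem[0x18]=0x64, mem[0x0e]=0x30, mem[0x14]=0x55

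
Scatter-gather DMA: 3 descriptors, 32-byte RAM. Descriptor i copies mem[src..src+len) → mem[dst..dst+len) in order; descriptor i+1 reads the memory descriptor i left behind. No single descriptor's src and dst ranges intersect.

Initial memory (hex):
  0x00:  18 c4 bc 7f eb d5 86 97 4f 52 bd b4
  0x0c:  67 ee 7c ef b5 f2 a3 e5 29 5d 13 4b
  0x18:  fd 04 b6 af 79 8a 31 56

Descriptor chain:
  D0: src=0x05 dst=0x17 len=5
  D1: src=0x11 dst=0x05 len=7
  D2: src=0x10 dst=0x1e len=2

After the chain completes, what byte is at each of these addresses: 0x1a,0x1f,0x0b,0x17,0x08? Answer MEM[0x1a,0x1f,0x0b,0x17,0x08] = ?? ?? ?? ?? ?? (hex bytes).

  after D0: wrote 5B at 0x17 = d586974f52
  after D1: wrote 7B at 0x05 = f2a3e5295d13d5
  after D2: wrote 2B at 0x1e = b5f2
query mem[0x1a]=0x4f, mem[0x1f]=0xf2, mem[0x0b]=0xd5, mem[0x17]=0xd5, mem[0x08]=0x29

MEM[0x1a,0x1f,0x0b,0x17,0x08] = 4f f2 d5 d5 29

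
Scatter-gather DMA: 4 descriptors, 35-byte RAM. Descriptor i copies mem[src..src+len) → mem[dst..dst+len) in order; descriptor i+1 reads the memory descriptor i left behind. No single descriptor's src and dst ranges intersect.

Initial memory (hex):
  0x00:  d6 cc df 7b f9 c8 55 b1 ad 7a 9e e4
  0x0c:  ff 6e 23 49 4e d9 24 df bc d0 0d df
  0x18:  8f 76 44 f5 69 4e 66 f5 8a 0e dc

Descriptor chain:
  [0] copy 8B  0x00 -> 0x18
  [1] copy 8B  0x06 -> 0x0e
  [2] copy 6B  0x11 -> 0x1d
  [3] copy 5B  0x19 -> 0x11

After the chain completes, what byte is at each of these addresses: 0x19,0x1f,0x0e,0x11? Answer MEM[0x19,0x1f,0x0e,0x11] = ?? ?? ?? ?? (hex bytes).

MEM[0x19,0x1f,0x0e,0x11] = cc e4 55 cc

  after D0: wrote 8B at 0x18 = d6ccdf7bf9c855b1
  after D1: wrote 8B at 0x0e = 55b1ad7a9ee4ff6e
  after D2: wrote 6B at 0x1d = 7a9ee4ff6e0d
  after D3: wrote 5B at 0x11 = ccdf7bf97a
query mem[0x19]=0xcc, mem[0x1f]=0xe4, mem[0x0e]=0x55, mem[0x11]=0xcc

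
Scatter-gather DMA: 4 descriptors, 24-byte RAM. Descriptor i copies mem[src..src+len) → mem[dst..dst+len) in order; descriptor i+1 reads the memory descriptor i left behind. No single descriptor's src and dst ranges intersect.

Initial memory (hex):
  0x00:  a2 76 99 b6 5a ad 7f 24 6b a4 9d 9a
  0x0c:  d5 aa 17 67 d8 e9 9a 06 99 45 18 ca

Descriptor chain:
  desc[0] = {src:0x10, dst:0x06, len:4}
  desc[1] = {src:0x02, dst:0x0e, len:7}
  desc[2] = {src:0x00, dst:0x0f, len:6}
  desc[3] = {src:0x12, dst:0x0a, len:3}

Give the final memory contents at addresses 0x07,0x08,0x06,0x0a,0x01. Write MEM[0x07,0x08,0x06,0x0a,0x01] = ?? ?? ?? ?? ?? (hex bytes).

MEM[0x07,0x08,0x06,0x0a,0x01] = e9 9a d8 b6 76

D0: mem[0x06..0x09] <- [d8 e9 9a 06]
D1: mem[0x0e..0x14] <- [99 b6 5a ad d8 e9 9a]
D2: mem[0x0f..0x14] <- [a2 76 99 b6 5a ad]
D3: mem[0x0a..0x0c] <- [b6 5a ad]
query mem[0x07]=0xe9, mem[0x08]=0x9a, mem[0x06]=0xd8, mem[0x0a]=0xb6, mem[0x01]=0x76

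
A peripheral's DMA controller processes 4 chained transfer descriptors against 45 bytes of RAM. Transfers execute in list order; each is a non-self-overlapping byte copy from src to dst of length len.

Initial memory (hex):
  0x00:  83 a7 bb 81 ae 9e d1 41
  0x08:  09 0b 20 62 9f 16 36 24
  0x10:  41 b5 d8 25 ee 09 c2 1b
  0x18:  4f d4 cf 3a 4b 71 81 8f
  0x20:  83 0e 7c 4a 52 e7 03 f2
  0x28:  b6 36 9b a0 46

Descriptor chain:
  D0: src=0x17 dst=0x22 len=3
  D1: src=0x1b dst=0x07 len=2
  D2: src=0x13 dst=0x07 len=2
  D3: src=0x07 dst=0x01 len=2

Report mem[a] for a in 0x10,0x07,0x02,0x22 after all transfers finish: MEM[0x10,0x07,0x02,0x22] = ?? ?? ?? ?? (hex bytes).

#0 dst[0x22+3] := {0x1b,0x4f,0xd4}
#1 dst[0x07+2] := {0x3a,0x4b}
#2 dst[0x07+2] := {0x25,0xee}
#3 dst[0x01+2] := {0x25,0xee}
query mem[0x10]=0x41, mem[0x07]=0x25, mem[0x02]=0xee, mem[0x22]=0x1b

MEM[0x10,0x07,0x02,0x22] = 41 25 ee 1b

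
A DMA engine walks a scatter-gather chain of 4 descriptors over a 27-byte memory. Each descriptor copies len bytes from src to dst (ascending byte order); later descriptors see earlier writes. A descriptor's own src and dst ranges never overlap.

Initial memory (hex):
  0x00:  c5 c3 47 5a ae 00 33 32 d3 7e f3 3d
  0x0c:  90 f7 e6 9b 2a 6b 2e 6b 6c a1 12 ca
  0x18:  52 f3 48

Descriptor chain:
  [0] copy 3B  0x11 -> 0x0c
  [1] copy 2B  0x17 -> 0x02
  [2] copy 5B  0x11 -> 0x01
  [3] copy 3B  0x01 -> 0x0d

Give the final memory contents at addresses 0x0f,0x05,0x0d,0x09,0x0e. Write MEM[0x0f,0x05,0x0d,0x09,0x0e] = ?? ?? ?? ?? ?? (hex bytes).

MEM[0x0f,0x05,0x0d,0x09,0x0e] = 6b a1 6b 7e 2e

  after D0: wrote 3B at 0x0c = 6b2e6b
  after D1: wrote 2B at 0x02 = ca52
  after D2: wrote 5B at 0x01 = 6b2e6b6ca1
  after D3: wrote 3B at 0x0d = 6b2e6b
query mem[0x0f]=0x6b, mem[0x05]=0xa1, mem[0x0d]=0x6b, mem[0x09]=0x7e, mem[0x0e]=0x2e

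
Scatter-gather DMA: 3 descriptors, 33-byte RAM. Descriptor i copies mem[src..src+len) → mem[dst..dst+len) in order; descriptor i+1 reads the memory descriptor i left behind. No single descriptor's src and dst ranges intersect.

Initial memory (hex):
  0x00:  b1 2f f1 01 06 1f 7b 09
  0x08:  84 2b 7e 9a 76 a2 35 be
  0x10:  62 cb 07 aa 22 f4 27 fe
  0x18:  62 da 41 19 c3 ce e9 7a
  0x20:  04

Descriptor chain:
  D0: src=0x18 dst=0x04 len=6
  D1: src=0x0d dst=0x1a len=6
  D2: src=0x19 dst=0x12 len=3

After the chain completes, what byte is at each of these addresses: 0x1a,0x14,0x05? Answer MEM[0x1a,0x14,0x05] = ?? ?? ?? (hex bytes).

MEM[0x1a,0x14,0x05] = a2 35 da

  after D0: wrote 6B at 0x04 = 62da4119c3ce
  after D1: wrote 6B at 0x1a = a235be62cb07
  after D2: wrote 3B at 0x12 = daa235
query mem[0x1a]=0xa2, mem[0x14]=0x35, mem[0x05]=0xda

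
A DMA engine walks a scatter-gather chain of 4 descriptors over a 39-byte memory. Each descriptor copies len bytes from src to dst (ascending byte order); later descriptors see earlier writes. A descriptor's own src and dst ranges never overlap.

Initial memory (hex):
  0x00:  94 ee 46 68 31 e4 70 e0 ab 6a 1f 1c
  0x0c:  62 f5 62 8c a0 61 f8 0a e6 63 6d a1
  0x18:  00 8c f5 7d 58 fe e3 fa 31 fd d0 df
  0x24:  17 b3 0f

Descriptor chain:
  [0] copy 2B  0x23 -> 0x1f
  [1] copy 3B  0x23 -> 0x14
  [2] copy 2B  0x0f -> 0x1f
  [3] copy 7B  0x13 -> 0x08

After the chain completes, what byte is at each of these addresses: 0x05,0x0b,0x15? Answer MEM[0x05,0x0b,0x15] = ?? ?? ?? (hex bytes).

MEM[0x05,0x0b,0x15] = e4 b3 17

  after D0: wrote 2B at 0x1f = df17
  after D1: wrote 3B at 0x14 = df17b3
  after D2: wrote 2B at 0x1f = 8ca0
  after D3: wrote 7B at 0x08 = 0adf17b3a1008c
query mem[0x05]=0xe4, mem[0x0b]=0xb3, mem[0x15]=0x17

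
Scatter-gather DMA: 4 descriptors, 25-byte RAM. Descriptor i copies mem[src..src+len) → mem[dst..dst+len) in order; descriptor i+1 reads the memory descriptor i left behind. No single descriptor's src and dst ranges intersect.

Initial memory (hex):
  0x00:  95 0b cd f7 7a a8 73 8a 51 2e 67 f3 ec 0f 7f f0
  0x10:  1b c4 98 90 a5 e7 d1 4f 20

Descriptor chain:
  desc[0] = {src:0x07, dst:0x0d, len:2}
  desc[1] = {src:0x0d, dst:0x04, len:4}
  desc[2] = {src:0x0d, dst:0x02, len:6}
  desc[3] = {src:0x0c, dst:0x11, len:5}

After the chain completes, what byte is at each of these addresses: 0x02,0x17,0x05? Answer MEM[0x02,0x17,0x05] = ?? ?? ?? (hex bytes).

MEM[0x02,0x17,0x05] = 8a 4f 1b

#0 dst[0x0d+2] := {0x8a,0x51}
#1 dst[0x04+4] := {0x8a,0x51,0xf0,0x1b}
#2 dst[0x02+6] := {0x8a,0x51,0xf0,0x1b,0xc4,0x98}
#3 dst[0x11+5] := {0xec,0x8a,0x51,0xf0,0x1b}
query mem[0x02]=0x8a, mem[0x17]=0x4f, mem[0x05]=0x1b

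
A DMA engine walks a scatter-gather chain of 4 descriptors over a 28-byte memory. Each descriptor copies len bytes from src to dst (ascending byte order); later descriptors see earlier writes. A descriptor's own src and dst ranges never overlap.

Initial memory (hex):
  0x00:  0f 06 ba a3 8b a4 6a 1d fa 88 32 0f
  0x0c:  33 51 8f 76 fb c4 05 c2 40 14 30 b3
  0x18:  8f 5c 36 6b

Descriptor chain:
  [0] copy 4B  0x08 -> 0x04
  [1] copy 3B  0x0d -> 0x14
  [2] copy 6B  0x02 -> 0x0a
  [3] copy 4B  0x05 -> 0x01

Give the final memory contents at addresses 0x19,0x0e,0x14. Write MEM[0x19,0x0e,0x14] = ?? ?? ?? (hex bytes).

MEM[0x19,0x0e,0x14] = 5c 32 51

D0: mem[0x04..0x07] <- [fa 88 32 0f]
D1: mem[0x14..0x16] <- [51 8f 76]
D2: mem[0x0a..0x0f] <- [ba a3 fa 88 32 0f]
D3: mem[0x01..0x04] <- [88 32 0f fa]
query mem[0x19]=0x5c, mem[0x0e]=0x32, mem[0x14]=0x51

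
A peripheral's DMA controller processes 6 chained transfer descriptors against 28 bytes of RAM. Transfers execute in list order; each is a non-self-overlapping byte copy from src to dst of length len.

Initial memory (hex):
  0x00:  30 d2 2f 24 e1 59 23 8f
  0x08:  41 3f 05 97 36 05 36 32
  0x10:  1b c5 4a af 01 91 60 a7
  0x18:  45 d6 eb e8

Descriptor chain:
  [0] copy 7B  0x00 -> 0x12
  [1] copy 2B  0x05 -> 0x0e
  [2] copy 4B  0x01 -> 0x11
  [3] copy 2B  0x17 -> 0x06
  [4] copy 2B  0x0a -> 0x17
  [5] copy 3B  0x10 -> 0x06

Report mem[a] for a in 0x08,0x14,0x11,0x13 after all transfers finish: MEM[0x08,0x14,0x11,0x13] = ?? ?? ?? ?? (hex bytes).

  after D0: wrote 7B at 0x12 = 30d22f24e15923
  after D1: wrote 2B at 0x0e = 5923
  after D2: wrote 4B at 0x11 = d22f24e1
  after D3: wrote 2B at 0x06 = 5923
  after D4: wrote 2B at 0x17 = 0597
  after D5: wrote 3B at 0x06 = 1bd22f
query mem[0x08]=0x2f, mem[0x14]=0xe1, mem[0x11]=0xd2, mem[0x13]=0x24

MEM[0x08,0x14,0x11,0x13] = 2f e1 d2 24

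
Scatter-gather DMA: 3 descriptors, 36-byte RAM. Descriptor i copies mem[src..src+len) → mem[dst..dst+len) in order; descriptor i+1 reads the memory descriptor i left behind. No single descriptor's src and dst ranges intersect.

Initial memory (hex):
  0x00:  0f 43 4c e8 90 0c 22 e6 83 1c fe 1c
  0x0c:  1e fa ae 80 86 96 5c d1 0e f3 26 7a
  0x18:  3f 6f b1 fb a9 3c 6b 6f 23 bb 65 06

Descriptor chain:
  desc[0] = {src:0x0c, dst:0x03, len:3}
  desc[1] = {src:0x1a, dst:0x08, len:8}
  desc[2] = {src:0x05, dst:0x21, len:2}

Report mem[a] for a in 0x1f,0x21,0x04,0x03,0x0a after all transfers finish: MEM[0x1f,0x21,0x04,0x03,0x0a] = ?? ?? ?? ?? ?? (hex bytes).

D0: mem[0x03..0x05] <- [1e fa ae]
D1: mem[0x08..0x0f] <- [b1 fb a9 3c 6b 6f 23 bb]
D2: mem[0x21..0x22] <- [ae 22]
query mem[0x1f]=0x6f, mem[0x21]=0xae, mem[0x04]=0xfa, mem[0x03]=0x1e, mem[0x0a]=0xa9

MEM[0x1f,0x21,0x04,0x03,0x0a] = 6f ae fa 1e a9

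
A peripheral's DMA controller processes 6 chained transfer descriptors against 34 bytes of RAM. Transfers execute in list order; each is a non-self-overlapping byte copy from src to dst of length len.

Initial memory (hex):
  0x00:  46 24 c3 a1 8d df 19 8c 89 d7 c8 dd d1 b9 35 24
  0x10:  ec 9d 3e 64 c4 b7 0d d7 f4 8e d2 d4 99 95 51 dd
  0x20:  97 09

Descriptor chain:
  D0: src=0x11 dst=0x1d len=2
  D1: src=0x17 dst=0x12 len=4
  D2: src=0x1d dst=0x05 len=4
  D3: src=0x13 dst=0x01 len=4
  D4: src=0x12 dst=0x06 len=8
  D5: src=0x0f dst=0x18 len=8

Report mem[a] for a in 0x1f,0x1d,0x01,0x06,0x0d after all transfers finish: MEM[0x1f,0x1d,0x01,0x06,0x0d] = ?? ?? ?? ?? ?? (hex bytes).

MEM[0x1f,0x1d,0x01,0x06,0x0d] = 0d 8e f4 d7 8e

#0 dst[0x1d+2] := {0x9d,0x3e}
#1 dst[0x12+4] := {0xd7,0xf4,0x8e,0xd2}
#2 dst[0x05+4] := {0x9d,0x3e,0xdd,0x97}
#3 dst[0x01+4] := {0xf4,0x8e,0xd2,0x0d}
#4 dst[0x06+8] := {0xd7,0xf4,0x8e,0xd2,0x0d,0xd7,0xf4,0x8e}
#5 dst[0x18+8] := {0x24,0xec,0x9d,0xd7,0xf4,0x8e,0xd2,0x0d}
query mem[0x1f]=0x0d, mem[0x1d]=0x8e, mem[0x01]=0xf4, mem[0x06]=0xd7, mem[0x0d]=0x8e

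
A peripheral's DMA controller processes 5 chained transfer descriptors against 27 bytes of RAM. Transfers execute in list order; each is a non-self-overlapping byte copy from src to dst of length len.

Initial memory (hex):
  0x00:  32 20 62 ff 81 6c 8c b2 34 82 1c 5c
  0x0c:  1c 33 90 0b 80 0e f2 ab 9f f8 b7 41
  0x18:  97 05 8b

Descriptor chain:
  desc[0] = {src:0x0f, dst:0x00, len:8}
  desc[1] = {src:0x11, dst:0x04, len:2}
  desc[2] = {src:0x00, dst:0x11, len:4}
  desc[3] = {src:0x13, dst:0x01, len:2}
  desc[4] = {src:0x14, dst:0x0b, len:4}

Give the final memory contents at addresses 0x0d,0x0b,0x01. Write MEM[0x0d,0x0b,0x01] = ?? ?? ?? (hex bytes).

MEM[0x0d,0x0b,0x01] = b7 f2 0e

D0: mem[0x00..0x07] <- [0b 80 0e f2 ab 9f f8 b7]
D1: mem[0x04..0x05] <- [0e f2]
D2: mem[0x11..0x14] <- [0b 80 0e f2]
D3: mem[0x01..0x02] <- [0e f2]
D4: mem[0x0b..0x0e] <- [f2 f8 b7 41]
query mem[0x0d]=0xb7, mem[0x0b]=0xf2, mem[0x01]=0x0e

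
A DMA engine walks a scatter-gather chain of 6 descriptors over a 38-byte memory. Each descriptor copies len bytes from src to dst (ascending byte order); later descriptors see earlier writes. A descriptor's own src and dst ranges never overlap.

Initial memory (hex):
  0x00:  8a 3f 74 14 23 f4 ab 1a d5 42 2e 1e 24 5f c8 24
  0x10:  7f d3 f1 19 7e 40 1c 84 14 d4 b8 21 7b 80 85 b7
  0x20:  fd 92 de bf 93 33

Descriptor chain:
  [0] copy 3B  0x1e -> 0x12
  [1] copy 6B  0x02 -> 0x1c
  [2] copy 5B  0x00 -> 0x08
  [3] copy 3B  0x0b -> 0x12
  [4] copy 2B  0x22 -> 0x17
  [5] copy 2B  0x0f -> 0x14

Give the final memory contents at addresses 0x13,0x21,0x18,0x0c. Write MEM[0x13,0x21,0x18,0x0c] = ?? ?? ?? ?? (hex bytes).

#0 dst[0x12+3] := {0x85,0xb7,0xfd}
#1 dst[0x1c+6] := {0x74,0x14,0x23,0xf4,0xab,0x1a}
#2 dst[0x08+5] := {0x8a,0x3f,0x74,0x14,0x23}
#3 dst[0x12+3] := {0x14,0x23,0x5f}
#4 dst[0x17+2] := {0xde,0xbf}
#5 dst[0x14+2] := {0x24,0x7f}
query mem[0x13]=0x23, mem[0x21]=0x1a, mem[0x18]=0xbf, mem[0x0c]=0x23

MEM[0x13,0x21,0x18,0x0c] = 23 1a bf 23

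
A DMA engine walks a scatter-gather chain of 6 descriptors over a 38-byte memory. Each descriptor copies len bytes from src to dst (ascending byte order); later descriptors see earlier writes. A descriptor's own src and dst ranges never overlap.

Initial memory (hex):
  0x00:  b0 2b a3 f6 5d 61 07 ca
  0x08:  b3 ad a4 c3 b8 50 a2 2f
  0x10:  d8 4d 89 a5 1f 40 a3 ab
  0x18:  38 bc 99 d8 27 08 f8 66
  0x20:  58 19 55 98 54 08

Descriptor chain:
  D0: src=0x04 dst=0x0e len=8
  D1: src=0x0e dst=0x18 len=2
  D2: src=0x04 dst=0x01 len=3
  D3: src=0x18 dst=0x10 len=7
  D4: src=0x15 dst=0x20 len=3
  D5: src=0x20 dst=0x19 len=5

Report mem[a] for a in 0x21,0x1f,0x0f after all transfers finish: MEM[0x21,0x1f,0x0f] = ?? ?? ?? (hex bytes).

#0 dst[0x0e+8] := {0x5d,0x61,0x07,0xca,0xb3,0xad,0xa4,0xc3}
#1 dst[0x18+2] := {0x5d,0x61}
#2 dst[0x01+3] := {0x5d,0x61,0x07}
#3 dst[0x10+7] := {0x5d,0x61,0x99,0xd8,0x27,0x08,0xf8}
#4 dst[0x20+3] := {0x08,0xf8,0xab}
#5 dst[0x19+5] := {0x08,0xf8,0xab,0x98,0x54}
query mem[0x21]=0xf8, mem[0x1f]=0x66, mem[0x0f]=0x61

MEM[0x21,0x1f,0x0f] = f8 66 61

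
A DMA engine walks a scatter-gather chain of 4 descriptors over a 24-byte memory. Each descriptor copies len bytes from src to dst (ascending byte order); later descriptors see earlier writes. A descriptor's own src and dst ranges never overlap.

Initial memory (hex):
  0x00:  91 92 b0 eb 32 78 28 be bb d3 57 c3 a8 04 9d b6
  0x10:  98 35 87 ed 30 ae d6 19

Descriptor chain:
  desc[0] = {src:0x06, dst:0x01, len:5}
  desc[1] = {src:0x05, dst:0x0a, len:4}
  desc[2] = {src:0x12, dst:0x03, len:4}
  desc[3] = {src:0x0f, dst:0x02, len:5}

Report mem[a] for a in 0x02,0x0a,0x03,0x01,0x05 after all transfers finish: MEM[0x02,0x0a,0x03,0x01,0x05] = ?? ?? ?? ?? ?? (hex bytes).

MEM[0x02,0x0a,0x03,0x01,0x05] = b6 57 98 28 87

  after D0: wrote 5B at 0x01 = 28bebbd357
  after D1: wrote 4B at 0x0a = 5728bebb
  after D2: wrote 4B at 0x03 = 87ed30ae
  after D3: wrote 5B at 0x02 = b6983587ed
query mem[0x02]=0xb6, mem[0x0a]=0x57, mem[0x03]=0x98, mem[0x01]=0x28, mem[0x05]=0x87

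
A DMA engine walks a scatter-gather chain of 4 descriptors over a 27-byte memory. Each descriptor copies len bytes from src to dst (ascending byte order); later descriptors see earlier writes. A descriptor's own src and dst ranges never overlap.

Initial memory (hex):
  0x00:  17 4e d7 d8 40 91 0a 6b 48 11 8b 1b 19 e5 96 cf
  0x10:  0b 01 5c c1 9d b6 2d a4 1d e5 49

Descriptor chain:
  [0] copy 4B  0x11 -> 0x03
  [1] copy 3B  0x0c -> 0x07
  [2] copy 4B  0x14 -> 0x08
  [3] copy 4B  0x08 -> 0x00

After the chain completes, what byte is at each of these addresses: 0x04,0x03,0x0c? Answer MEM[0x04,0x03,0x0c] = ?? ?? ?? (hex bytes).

#0 dst[0x03+4] := {0x01,0x5c,0xc1,0x9d}
#1 dst[0x07+3] := {0x19,0xe5,0x96}
#2 dst[0x08+4] := {0x9d,0xb6,0x2d,0xa4}
#3 dst[0x00+4] := {0x9d,0xb6,0x2d,0xa4}
query mem[0x04]=0x5c, mem[0x03]=0xa4, mem[0x0c]=0x19

MEM[0x04,0x03,0x0c] = 5c a4 19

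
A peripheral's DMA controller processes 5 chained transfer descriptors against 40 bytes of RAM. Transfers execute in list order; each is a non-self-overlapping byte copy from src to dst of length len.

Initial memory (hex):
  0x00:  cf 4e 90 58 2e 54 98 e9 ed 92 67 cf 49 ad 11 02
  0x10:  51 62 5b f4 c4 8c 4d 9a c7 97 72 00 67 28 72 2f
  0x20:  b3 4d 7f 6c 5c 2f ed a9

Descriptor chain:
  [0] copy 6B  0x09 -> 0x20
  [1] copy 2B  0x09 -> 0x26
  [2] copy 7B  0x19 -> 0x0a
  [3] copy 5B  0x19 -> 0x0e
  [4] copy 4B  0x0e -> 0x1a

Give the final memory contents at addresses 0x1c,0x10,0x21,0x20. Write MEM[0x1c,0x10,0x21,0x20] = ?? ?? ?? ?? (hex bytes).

MEM[0x1c,0x10,0x21,0x20] = 00 00 67 92

[0] 0x09->0x20 len=6 : 92 67 cf 49 ad 11
[1] 0x09->0x26 len=2 : 92 67
[2] 0x19->0x0a len=7 : 97 72 00 67 28 72 2f
[3] 0x19->0x0e len=5 : 97 72 00 67 28
[4] 0x0e->0x1a len=4 : 97 72 00 67
query mem[0x1c]=0x00, mem[0x10]=0x00, mem[0x21]=0x67, mem[0x20]=0x92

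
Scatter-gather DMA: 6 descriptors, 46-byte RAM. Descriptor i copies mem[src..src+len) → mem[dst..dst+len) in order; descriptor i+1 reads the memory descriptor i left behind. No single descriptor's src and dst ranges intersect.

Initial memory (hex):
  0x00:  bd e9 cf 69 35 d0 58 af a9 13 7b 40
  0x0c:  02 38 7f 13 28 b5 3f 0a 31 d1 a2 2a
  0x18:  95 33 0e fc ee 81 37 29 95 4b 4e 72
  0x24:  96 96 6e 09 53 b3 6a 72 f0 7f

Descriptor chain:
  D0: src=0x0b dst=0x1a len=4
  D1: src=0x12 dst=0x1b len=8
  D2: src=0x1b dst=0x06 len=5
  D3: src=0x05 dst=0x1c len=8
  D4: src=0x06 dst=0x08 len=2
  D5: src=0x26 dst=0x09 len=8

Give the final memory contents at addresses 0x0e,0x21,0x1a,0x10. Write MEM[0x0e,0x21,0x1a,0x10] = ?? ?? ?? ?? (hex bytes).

[0] 0x0b->0x1a len=4 : 40 02 38 7f
[1] 0x12->0x1b len=8 : 3f 0a 31 d1 a2 2a 95 33
[2] 0x1b->0x06 len=5 : 3f 0a 31 d1 a2
[3] 0x05->0x1c len=8 : d0 3f 0a 31 d1 a2 40 02
[4] 0x06->0x08 len=2 : 3f 0a
[5] 0x26->0x09 len=8 : 6e 09 53 b3 6a 72 f0 7f
query mem[0x0e]=0x72, mem[0x21]=0xa2, mem[0x1a]=0x40, mem[0x10]=0x7f

MEM[0x0e,0x21,0x1a,0x10] = 72 a2 40 7f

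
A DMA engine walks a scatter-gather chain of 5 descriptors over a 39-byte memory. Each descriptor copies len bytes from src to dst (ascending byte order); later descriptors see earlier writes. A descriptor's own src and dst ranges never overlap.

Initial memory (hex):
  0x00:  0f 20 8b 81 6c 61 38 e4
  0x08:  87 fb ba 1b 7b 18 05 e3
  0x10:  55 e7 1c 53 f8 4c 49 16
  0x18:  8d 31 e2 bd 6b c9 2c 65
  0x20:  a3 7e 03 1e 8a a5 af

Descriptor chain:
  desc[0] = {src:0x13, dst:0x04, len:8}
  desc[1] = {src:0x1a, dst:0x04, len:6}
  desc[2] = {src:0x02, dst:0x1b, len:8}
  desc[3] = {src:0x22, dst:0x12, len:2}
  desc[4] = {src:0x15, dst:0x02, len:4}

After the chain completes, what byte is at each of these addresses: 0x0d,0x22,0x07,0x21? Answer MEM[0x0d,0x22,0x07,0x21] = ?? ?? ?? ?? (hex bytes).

MEM[0x0d,0x22,0x07,0x21] = 18 65 c9 2c

#0 dst[0x04+8] := {0x53,0xf8,0x4c,0x49,0x16,0x8d,0x31,0xe2}
#1 dst[0x04+6] := {0xe2,0xbd,0x6b,0xc9,0x2c,0x65}
#2 dst[0x1b+8] := {0x8b,0x81,0xe2,0xbd,0x6b,0xc9,0x2c,0x65}
#3 dst[0x12+2] := {0x65,0x1e}
#4 dst[0x02+4] := {0x4c,0x49,0x16,0x8d}
query mem[0x0d]=0x18, mem[0x22]=0x65, mem[0x07]=0xc9, mem[0x21]=0x2c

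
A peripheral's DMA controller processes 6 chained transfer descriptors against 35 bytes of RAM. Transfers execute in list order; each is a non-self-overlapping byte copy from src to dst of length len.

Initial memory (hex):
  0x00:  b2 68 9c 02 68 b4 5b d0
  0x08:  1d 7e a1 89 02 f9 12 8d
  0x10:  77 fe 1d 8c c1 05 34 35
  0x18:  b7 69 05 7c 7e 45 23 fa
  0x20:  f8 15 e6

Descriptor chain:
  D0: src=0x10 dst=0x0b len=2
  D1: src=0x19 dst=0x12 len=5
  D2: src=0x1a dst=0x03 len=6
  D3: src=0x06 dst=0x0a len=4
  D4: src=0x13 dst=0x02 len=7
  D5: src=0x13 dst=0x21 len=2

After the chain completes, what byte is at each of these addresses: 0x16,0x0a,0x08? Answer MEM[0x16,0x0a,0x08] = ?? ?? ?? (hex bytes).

MEM[0x16,0x0a,0x08] = 45 45 69

  after D0: wrote 2B at 0x0b = 77fe
  after D1: wrote 5B at 0x12 = 69057c7e45
  after D2: wrote 6B at 0x03 = 057c7e4523fa
  after D3: wrote 4B at 0x0a = 4523fa7e
  after D4: wrote 7B at 0x02 = 057c7e4535b769
  after D5: wrote 2B at 0x21 = 057c
query mem[0x16]=0x45, mem[0x0a]=0x45, mem[0x08]=0x69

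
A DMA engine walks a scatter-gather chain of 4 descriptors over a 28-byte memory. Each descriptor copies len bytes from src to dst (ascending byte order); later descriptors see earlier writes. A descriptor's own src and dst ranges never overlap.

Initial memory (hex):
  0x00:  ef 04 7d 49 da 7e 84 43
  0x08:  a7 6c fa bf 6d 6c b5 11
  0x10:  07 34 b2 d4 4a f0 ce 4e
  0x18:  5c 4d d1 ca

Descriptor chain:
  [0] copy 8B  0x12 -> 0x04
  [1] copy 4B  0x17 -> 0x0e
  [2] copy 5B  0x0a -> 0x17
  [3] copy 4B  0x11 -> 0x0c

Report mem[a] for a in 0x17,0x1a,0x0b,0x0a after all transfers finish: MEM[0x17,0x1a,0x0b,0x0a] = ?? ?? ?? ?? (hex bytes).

  after D0: wrote 8B at 0x04 = b2d44af0ce4e5c4d
  after D1: wrote 4B at 0x0e = 4e5c4dd1
  after D2: wrote 5B at 0x17 = 5c4d6d6c4e
  after D3: wrote 4B at 0x0c = d1b2d44a
query mem[0x17]=0x5c, mem[0x1a]=0x6c, mem[0x0b]=0x4d, mem[0x0a]=0x5c

MEM[0x17,0x1a,0x0b,0x0a] = 5c 6c 4d 5c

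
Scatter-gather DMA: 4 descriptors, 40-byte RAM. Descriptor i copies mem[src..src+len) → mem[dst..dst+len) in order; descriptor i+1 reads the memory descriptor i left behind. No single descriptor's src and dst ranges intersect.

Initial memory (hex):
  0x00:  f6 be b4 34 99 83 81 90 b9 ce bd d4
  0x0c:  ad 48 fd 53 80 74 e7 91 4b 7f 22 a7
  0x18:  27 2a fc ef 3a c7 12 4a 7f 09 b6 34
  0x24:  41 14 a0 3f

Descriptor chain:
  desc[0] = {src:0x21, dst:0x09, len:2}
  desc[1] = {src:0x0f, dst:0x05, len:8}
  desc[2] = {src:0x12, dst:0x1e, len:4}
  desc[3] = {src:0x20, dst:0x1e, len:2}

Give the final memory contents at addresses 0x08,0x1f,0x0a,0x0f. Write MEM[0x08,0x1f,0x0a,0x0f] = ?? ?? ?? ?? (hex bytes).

MEM[0x08,0x1f,0x0a,0x0f] = e7 7f 4b 53

[0] 0x21->0x09 len=2 : 09 b6
[1] 0x0f->0x05 len=8 : 53 80 74 e7 91 4b 7f 22
[2] 0x12->0x1e len=4 : e7 91 4b 7f
[3] 0x20->0x1e len=2 : 4b 7f
query mem[0x08]=0xe7, mem[0x1f]=0x7f, mem[0x0a]=0x4b, mem[0x0f]=0x53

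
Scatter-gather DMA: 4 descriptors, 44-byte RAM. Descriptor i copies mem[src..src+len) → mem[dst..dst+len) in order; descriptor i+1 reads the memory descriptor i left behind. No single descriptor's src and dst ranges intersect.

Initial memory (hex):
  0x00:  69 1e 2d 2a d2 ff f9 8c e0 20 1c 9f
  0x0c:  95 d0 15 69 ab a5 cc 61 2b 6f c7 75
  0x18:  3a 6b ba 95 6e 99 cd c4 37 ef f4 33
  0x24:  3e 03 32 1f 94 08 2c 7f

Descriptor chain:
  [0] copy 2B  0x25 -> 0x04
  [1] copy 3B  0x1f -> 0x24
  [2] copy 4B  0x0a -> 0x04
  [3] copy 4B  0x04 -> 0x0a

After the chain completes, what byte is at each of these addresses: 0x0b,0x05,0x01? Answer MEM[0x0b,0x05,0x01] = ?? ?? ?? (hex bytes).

  after D0: wrote 2B at 0x04 = 0332
  after D1: wrote 3B at 0x24 = c437ef
  after D2: wrote 4B at 0x04 = 1c9f95d0
  after D3: wrote 4B at 0x0a = 1c9f95d0
query mem[0x0b]=0x9f, mem[0x05]=0x9f, mem[0x01]=0x1e

MEM[0x0b,0x05,0x01] = 9f 9f 1e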